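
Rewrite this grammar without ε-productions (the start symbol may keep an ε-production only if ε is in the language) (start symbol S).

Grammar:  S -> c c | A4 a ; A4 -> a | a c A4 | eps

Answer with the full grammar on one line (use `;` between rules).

Nullable set = {A4}.
ε ∉ L(G), so no ε-production is kept.
Add the nullable-subset variants: S → A4 a gives A4 a | a. A4 → a c A4 gives a c A4 | a c.

S -> c c | A4 a | a; A4 -> a | a c A4 | a c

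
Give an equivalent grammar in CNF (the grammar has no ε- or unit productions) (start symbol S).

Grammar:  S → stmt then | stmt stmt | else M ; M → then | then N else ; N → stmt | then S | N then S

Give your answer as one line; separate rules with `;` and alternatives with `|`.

S → X1 X2 | X1 X1 | X3 M; M → then | X2 Y1; N → stmt | X2 S | N Y2; X1 → stmt; X2 → then; X3 → else; Y1 → N X3; Y2 → X2 S

Introduce a nonterminal for each terminal appearing in a rule of length ≥ 2: X1 → stmt, X2 → then, X3 → else.
Binarize each right-hand side of length ≥ 3 by chaining fresh nonterminals (Y1, Y2, …): affected rules were M → X2 N X3; N → N X2 S.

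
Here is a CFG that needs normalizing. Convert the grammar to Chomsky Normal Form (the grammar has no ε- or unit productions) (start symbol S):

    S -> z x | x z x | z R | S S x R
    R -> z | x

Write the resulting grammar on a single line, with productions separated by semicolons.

S -> X1 X2 | X2 Y1 | X1 R | S Y2; R -> z | x; X1 -> z; X2 -> x; Y1 -> X1 X2; Y2 -> S Y3; Y3 -> X2 R

Introduce a nonterminal for each terminal appearing in a rule of length ≥ 2: X1 → z, X2 → x.
Binarize each right-hand side of length ≥ 3 by chaining fresh nonterminals (Y1, Y2, …): affected rules were S → X2 X1 X2; S → S S X2 R.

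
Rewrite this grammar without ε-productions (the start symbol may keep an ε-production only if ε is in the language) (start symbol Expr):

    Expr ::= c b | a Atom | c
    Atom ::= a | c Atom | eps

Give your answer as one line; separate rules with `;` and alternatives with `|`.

The nullable symbols are {Atom}.
ε ∉ L(G), so no ε-production is kept.
Expand every rule over subsets of its nullable positions: Expr → a Atom gives a Atom | a. Atom → c Atom gives c Atom | c.

Expr ::= c b | a Atom | a | c; Atom ::= a | c Atom | c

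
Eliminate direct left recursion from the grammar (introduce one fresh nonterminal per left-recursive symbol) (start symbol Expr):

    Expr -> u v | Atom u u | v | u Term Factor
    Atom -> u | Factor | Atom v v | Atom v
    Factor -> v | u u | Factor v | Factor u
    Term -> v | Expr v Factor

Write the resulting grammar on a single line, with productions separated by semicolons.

Expr -> u v | Atom u u | v | u Term Factor; Atom -> u Atom1 | Factor Atom1; Factor -> v Factor1 | u u Factor1; Term -> v | Expr v Factor; Atom1 -> v v Atom1 | v Atom1 | ε; Factor1 -> v Factor1 | u Factor1 | ε

Atom, Factor are directly left-recursive.
For Atom: α = {v v, v}, β = {u, Factor}. Rewrite as Atom → β Atom1 and Atom1 → α Atom1 | ε.
For Factor: α = {v, u}, β = {v, u u}. Rewrite as Factor → β Factor1 and Factor1 → α Factor1 | ε.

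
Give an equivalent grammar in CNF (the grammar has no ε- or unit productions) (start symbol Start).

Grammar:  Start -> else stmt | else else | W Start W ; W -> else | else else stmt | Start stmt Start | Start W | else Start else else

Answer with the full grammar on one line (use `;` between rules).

Start -> X1 X2 | X1 X1 | W Y1; W -> else | X1 Y2 | Start Y3 | Start W | X1 Y4; X1 -> else; X2 -> stmt; Y1 -> Start W; Y2 -> X1 X2; Y3 -> X2 Start; Y4 -> Start Y5; Y5 -> X1 X1

Introduce a nonterminal for each terminal appearing in a rule of length ≥ 2: X1 → else, X2 → stmt.
Binarize each right-hand side of length ≥ 3 by chaining fresh nonterminals (Y1, Y2, …): affected rules were Start → W Start W; W → X1 X1 X2; W → Start X2 Start; W → X1 Start X1 X1.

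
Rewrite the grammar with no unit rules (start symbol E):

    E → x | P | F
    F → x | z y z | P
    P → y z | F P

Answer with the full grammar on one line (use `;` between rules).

Unit pairs: E ⇒* {F, P}; F ⇒* {P}.
For each unit pair (A, B), copy every non-unit production of B to A, then drop all unit productions.

E → x | y z | F P | z y z; F → x | z y z | y z | F P; P → y z | F P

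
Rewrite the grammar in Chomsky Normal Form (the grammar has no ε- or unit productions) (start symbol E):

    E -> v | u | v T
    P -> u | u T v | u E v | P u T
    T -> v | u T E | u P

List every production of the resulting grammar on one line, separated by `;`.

Introduce a nonterminal for each terminal appearing in a rule of length ≥ 2: X1 → v, X2 → u.
Binarize each right-hand side of length ≥ 3 by chaining fresh nonterminals (Y1, Y2, …): affected rules were P → X2 T X1; P → X2 E X1; P → P X2 T; T → X2 T E.

E -> v | u | X1 T; P -> u | X2 Y1 | X2 Y2 | P Y3; T -> v | X2 Y4 | X2 P; X1 -> v; X2 -> u; Y1 -> T X1; Y2 -> E X1; Y3 -> X2 T; Y4 -> T E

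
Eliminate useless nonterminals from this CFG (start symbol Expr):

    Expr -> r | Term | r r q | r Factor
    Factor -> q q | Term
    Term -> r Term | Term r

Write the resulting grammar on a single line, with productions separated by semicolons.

Expr -> r | r r q | r Factor; Factor -> q q

Generating nonterminals: {Expr, Factor}.
Reachable from Expr after that: {Expr, Factor}.
Removed useless symbols: {Term} and every production mentioning them.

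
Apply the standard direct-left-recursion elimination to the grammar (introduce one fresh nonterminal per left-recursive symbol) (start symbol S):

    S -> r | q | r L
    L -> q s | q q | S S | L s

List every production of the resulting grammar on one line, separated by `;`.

S -> r | q | r L; L -> q s L' | q q L' | S S L'; L' -> s L' | ε

L is directly left-recursive.
For L: α = {s}, β = {q s, q q, S S}. Rewrite as L → β L' and L' → α L' | ε.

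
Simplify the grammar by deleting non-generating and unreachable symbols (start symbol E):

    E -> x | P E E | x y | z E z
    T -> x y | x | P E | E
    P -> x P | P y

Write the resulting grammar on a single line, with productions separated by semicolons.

Generating nonterminals: {E, T}.
Reachable from E after that: {E}.
Removed useless symbols: {P, T} and every production mentioning them.

E -> x | x y | z E z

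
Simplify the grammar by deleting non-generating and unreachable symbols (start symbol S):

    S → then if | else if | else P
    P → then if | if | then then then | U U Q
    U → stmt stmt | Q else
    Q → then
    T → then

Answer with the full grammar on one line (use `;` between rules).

Generating nonterminals: {P, Q, S, T, U}.
Reachable from S after that: {P, Q, S, U}.
Removed useless symbols: {T} and every production mentioning them.

S → then if | else if | else P; P → then if | if | then then then | U U Q; U → stmt stmt | Q else; Q → then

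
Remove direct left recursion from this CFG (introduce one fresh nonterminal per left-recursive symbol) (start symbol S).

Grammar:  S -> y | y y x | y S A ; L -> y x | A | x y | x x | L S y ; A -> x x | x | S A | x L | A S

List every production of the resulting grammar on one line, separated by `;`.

S -> y | y y x | y S A; L -> y x L' | A L' | x y L' | x x L'; A -> x x A' | x A' | S A A' | x L A'; L' -> S y L' | ε; A' -> S A' | ε

Directly left-recursive nonterminals: L, A.
For L: α = {S y}, β = {y x, A, x y, x x}. Rewrite as L → β L' and L' → α L' | ε.
For A: α = {S}, β = {x x, x, S A, x L}. Rewrite as A → β A' and A' → α A' | ε.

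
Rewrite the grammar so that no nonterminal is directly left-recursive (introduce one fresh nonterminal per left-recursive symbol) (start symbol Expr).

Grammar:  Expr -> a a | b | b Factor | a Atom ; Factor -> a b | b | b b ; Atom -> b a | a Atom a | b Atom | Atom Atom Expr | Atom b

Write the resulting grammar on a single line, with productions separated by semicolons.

Left recursion appears on Atom.
For Atom: α = {Atom Expr, b}, β = {b a, a Atom a, b Atom}. Rewrite as Atom → β Atom1 and Atom1 → α Atom1 | ε.

Expr -> a a | b | b Factor | a Atom; Factor -> a b | b | b b; Atom -> b a Atom1 | a Atom a Atom1 | b Atom Atom1; Atom1 -> Atom Expr Atom1 | b Atom1 | eps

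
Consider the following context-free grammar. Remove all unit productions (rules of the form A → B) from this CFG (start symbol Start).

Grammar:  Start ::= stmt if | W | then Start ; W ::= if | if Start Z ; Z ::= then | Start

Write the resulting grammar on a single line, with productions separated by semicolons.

Start ::= stmt if | then Start | if | if Start Z; W ::= if | if Start Z; Z ::= then | stmt if | then Start | if | if Start Z

Unit pairs: Start ⇒* {W}; Z ⇒* {Start, W}.
For each unit pair (A, B), copy every non-unit production of B to A, then drop all unit productions.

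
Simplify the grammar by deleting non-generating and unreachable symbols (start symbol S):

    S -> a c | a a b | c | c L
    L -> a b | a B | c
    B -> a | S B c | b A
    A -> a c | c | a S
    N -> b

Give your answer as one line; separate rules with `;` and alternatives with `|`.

Generating nonterminals: {A, B, L, N, S}.
Reachable from S after that: {A, B, L, S}.
Removed useless symbols: {N} and every production mentioning them.

S -> a c | a a b | c | c L; L -> a b | a B | c; B -> a | S B c | b A; A -> a c | c | a S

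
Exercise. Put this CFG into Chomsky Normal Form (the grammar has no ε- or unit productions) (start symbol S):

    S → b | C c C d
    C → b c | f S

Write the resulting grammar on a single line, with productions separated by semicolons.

S → b | C Y1; C → X3 X1 | X4 S; X1 → c; X2 → d; X3 → b; X4 → f; Y1 → X1 Y2; Y2 → C X2

Introduce a nonterminal for each terminal appearing in a rule of length ≥ 2: X1 → c, X2 → d, X3 → b, X4 → f.
Binarize each right-hand side of length ≥ 3 by chaining fresh nonterminals (Y1, Y2, …): affected rules were S → C X1 C X2.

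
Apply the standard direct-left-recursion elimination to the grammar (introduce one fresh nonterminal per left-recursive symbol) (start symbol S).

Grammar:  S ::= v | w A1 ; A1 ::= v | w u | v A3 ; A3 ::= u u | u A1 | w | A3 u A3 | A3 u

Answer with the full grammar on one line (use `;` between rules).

S ::= v | w A1; A1 ::= v | w u | v A3; A3 ::= u u A3' | u A1 A3' | w A3'; A3' ::= u A3 A3' | u A3' | eps

Directly left-recursive nonterminal: A3.
For A3: α = {u A3, u}, β = {u u, u A1, w}. Rewrite as A3 → β A3' and A3' → α A3' | ε.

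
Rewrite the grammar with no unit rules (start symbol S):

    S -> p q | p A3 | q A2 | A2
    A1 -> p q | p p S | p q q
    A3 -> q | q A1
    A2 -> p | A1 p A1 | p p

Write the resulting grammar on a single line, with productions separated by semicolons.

S -> p | A1 p A1 | p p | p q | p A3 | q A2; A1 -> p q | p p S | p q q; A3 -> q | q A1; A2 -> p | A1 p A1 | p p

Unit pairs: S ⇒* {A2}.
For each unit pair (A, B), copy every non-unit production of B to A, then drop all unit productions.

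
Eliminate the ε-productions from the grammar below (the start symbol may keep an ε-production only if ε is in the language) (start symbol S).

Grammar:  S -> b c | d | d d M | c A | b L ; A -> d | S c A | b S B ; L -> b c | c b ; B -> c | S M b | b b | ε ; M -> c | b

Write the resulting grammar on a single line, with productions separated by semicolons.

Nullable set = {B}.
ε ∉ L(G), so no ε-production is kept.
Add the nullable-subset variants: A → b S B gives b S B | b S.

S -> b c | d | d d M | c A | b L; A -> d | S c A | b S B | b S; L -> b c | c b; B -> c | S M b | b b; M -> c | b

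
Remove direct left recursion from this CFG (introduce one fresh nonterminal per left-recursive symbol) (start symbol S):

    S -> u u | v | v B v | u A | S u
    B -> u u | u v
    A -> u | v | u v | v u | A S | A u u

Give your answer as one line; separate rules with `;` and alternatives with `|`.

Directly left-recursive nonterminals: S, A.
For S: α = {u}, β = {u u, v, v B v, u A}. Rewrite as S → β S' and S' → α S' | ε.
For A: α = {S, u u}, β = {u, v, u v, v u}. Rewrite as A → β A' and A' → α A' | ε.

S -> u u S' | v S' | v B v S' | u A S'; B -> u u | u v; A -> u A' | v A' | u v A' | v u A'; S' -> u S' | ε; A' -> S A' | u u A' | ε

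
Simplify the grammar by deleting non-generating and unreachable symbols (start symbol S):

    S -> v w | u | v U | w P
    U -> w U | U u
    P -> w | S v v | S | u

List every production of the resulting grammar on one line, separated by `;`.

Generating nonterminals: {P, S}.
Reachable from S after that: {P, S}.
Removed useless symbols: {U} and every production mentioning them.

S -> v w | u | w P; P -> w | S v v | S | u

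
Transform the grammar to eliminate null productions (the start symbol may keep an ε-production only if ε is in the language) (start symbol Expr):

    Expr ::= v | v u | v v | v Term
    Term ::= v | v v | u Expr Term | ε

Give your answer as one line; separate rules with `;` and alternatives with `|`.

Expr ::= v | v u | v v | v Term; Term ::= v | v v | u Expr Term | u Expr

Nullable nonterminals: {Term}.
ε ∉ L(G), so no ε-production is kept.
For each production, add variants omitting each subset of nullable occurrences: Term → u Expr Term gives u Expr Term | u Expr.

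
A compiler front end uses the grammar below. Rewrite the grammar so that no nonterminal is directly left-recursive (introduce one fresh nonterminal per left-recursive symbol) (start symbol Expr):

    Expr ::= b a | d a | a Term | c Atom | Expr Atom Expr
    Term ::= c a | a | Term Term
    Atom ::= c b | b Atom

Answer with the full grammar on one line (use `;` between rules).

Expr ::= b a Expr1 | d a Expr1 | a Term Expr1 | c Atom Expr1; Term ::= c a Term1 | a Term1; Atom ::= c b | b Atom; Expr1 ::= Atom Expr Expr1 | ε; Term1 ::= Term Term1 | ε

Directly left-recursive nonterminals: Expr, Term.
For Expr: α = {Atom Expr}, β = {b a, d a, a Term, c Atom}. Rewrite as Expr → β Expr1 and Expr1 → α Expr1 | ε.
For Term: α = {Term}, β = {c a, a}. Rewrite as Term → β Term1 and Term1 → α Term1 | ε.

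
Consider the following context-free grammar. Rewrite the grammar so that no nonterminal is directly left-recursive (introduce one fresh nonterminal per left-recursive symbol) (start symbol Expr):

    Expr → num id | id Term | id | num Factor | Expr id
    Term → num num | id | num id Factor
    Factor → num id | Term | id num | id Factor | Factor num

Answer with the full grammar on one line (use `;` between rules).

Left recursion appears on Expr, Factor.
For Expr: α = {id}, β = {num id, id Term, id, num Factor}. Rewrite as Expr → β Expr1 and Expr1 → α Expr1 | ε.
For Factor: α = {num}, β = {num id, Term, id num, id Factor}. Rewrite as Factor → β Factor1 and Factor1 → α Factor1 | ε.

Expr → num id Expr1 | id Term Expr1 | id Expr1 | num Factor Expr1; Term → num num | id | num id Factor; Factor → num id Factor1 | Term Factor1 | id num Factor1 | id Factor Factor1; Expr1 → id Expr1 | ε; Factor1 → num Factor1 | ε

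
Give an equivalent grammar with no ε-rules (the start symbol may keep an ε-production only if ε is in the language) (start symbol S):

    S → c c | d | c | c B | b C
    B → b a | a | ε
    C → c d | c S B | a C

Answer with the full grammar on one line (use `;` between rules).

Nullable set = {B}.
ε ∉ L(G), so no ε-production is kept.
For each production, add variants omitting each subset of nullable occurrences: C → c S B gives c S B | c S.

S → c c | d | c | c B | b C; B → b a | a; C → c d | c S B | c S | a C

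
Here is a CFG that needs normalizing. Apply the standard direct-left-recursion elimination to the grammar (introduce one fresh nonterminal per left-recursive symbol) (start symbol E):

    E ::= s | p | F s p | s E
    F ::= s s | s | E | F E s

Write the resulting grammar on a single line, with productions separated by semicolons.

F is directly left-recursive.
For F: α = {E s}, β = {s s, s, E}. Rewrite as F → β F' and F' → α F' | ε.

E ::= s | p | F s p | s E; F ::= s s F' | s F' | E F'; F' ::= E s F' | ε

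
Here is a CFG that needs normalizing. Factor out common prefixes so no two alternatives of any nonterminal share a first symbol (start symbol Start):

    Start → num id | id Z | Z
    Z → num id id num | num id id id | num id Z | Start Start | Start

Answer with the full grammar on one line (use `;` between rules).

Start → num id | id Z | Z; Z → num id Z1 | Start Z2; Z1 → Z | id Z11; Z2 → Start | ε; Z11 → num | id

Z has alternatives sharing prefix 'num id': factor to Z → num id Z1 with Z1 → id num | id id | Z.
Z has alternatives sharing prefix 'Start': factor to Z → Start Z2 with Z2 → Start | ε.
Z1 has alternatives sharing prefix 'id': factor to Z1 → id Z11 with Z11 → num | id.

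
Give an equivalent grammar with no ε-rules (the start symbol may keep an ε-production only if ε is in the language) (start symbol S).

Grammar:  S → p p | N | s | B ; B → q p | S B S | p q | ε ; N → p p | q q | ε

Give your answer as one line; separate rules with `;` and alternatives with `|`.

S → p p | N | s | B | ε; B → q p | S B S | S B | S S | S | B S | p q; N → p p | q q

Nullable nonterminals: {B, N, S}.
ε ∈ L(G) since S is nullable, so keep S → ε.
Add the nullable-subset variants: B → S B S gives S B S | S B | S S | S | B S.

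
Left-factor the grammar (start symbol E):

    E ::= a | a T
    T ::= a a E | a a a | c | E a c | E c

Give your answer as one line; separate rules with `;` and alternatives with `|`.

E ::= a E'; T ::= c | a a T' | E T''; E' ::= ε | T; T' ::= E | a; T'' ::= a c | c

E has alternatives sharing prefix 'a': factor to E → a E' with E' → ε | T.
T has alternatives sharing prefix 'a a': factor to T → a a T' with T' → E | a.
T has alternatives sharing prefix 'E': factor to T → E T'' with T'' → a c | c.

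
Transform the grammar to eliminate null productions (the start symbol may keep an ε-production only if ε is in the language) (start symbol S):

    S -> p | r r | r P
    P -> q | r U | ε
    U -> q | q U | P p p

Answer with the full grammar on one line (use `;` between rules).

The nullable symbols are {P}.
ε ∉ L(G), so no ε-production is kept.
Expand every rule over subsets of its nullable positions: S → r P gives r P | r. U → P p p gives P p p | p p.

S -> p | r r | r P | r; P -> q | r U; U -> q | q U | P p p | p p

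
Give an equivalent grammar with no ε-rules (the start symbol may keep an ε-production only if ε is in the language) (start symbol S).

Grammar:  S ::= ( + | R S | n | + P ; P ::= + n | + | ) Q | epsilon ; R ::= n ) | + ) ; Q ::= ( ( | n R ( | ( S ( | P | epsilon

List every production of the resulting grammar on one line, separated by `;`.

Nullable set = {P, Q}.
ε ∉ L(G), so no ε-production is kept.
For each production, add variants omitting each subset of nullable occurrences: S → + P gives + P | +. P → ) Q gives ) Q | ).

S ::= ( + | R S | n | + P | +; P ::= + n | + | ) Q | ); R ::= n ) | + ); Q ::= ( ( | n R ( | ( S ( | P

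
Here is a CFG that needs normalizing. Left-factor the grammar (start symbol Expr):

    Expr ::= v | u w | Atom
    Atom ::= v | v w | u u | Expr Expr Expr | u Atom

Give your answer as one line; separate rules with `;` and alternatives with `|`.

Expr ::= v | u w | Atom; Atom ::= Expr Expr Expr | v Atom1 | u Atom2; Atom1 ::= ε | w; Atom2 ::= u | Atom

Atom has alternatives sharing prefix 'v': factor to Atom → v Atom1 with Atom1 → ε | w.
Atom has alternatives sharing prefix 'u': factor to Atom → u Atom2 with Atom2 → u | Atom.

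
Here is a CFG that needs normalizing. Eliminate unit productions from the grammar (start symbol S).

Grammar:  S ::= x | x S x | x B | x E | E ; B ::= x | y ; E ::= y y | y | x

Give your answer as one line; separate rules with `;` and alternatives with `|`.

Unit pairs: S ⇒* {E}.
For each unit pair (A, B), copy every non-unit production of B to A, then drop all unit productions.

S ::= y y | y | x | x S x | x B | x E; B ::= x | y; E ::= y y | y | x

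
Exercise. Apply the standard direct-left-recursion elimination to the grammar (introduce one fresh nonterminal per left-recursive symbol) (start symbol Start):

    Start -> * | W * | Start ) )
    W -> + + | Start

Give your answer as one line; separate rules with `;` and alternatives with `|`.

Start is directly left-recursive.
For Start: α = {) )}, β = {*, W *}. Rewrite as Start → β Start1 and Start1 → α Start1 | ε.

Start -> * Start1 | W * Start1; W -> + + | Start; Start1 -> ) ) Start1 | ε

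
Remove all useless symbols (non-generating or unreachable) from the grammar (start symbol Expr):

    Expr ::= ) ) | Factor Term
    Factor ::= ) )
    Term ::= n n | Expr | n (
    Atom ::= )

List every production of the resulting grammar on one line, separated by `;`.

Generating nonterminals: {Atom, Expr, Factor, Term}.
Reachable from Expr after that: {Expr, Factor, Term}.
Removed useless symbols: {Atom} and every production mentioning them.

Expr ::= ) ) | Factor Term; Factor ::= ) ); Term ::= n n | Expr | n (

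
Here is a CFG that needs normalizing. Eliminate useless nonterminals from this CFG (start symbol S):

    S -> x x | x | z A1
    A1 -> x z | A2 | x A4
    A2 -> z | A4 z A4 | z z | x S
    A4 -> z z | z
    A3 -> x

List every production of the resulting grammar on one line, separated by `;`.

S -> x x | x | z A1; A1 -> x z | A2 | x A4; A2 -> z | A4 z A4 | z z | x S; A4 -> z z | z

Generating nonterminals: {A1, A2, A3, A4, S}.
Reachable from S after that: {A1, A2, A4, S}.
Removed useless symbols: {A3} and every production mentioning them.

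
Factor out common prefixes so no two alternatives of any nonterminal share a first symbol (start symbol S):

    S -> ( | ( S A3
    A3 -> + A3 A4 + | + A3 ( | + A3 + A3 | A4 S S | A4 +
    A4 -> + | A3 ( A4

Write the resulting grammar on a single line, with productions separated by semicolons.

S has alternatives sharing prefix '(': factor to S → ( S' with S' → ε | S A3.
A3 has alternatives sharing prefix '+ A3': factor to A3 → + A3 A3' with A3' → A4 + | ( | + A3.
A3 has alternatives sharing prefix 'A4': factor to A3 → A4 A3'' with A3'' → S S | +.

S -> ( S'; A3 -> + A3 A3' | A4 A3''; A4 -> + | A3 ( A4; S' -> ε | S A3; A3' -> A4 + | ( | + A3; A3'' -> S S | +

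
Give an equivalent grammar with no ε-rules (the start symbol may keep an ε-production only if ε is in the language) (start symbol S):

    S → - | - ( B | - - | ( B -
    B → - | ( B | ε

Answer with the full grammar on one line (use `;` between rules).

Nullable set = {B}.
ε ∉ L(G), so no ε-production is kept.
For each production, add variants omitting each subset of nullable occurrences: S → - ( B gives - ( B | - (. S → ( B - gives ( B - | ( -. B → ( B gives ( B | (.

S → - | - ( B | - ( | - - | ( B - | ( -; B → - | ( B | (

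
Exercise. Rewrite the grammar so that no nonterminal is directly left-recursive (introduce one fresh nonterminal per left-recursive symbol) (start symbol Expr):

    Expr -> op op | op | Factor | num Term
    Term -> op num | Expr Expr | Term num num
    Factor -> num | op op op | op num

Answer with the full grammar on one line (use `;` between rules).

Left recursion appears on Term.
For Term: α = {num num}, β = {op num, Expr Expr}. Rewrite as Term → β Term1 and Term1 → α Term1 | ε.

Expr -> op op | op | Factor | num Term; Term -> op num Term1 | Expr Expr Term1; Factor -> num | op op op | op num; Term1 -> num num Term1 | eps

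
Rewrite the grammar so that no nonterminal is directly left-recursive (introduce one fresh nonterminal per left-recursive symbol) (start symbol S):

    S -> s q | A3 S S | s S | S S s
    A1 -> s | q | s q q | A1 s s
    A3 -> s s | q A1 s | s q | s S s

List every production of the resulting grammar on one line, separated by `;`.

Directly left-recursive nonterminals: S, A1.
For S: α = {S s}, β = {s q, A3 S S, s S}. Rewrite as S → β S' and S' → α S' | ε.
For A1: α = {s s}, β = {s, q, s q q}. Rewrite as A1 → β A1' and A1' → α A1' | ε.

S -> s q S' | A3 S S S' | s S S'; A1 -> s A1' | q A1' | s q q A1'; A3 -> s s | q A1 s | s q | s S s; S' -> S s S' | epsilon; A1' -> s s A1' | epsilon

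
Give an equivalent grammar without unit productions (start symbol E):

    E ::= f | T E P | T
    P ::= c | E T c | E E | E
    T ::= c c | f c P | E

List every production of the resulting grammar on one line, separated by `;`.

Unit pairs: E ⇒* {T}; P ⇒* {E, T}; T ⇒* {E}.
For every A with A ⇒* B via unit rules, add B's non-unit alternatives to A; then delete every rule of the form X → Y.

E ::= f | T E P | c c | f c P; P ::= f | T E P | c | E T c | E E | c c | f c P; T ::= f | T E P | c c | f c P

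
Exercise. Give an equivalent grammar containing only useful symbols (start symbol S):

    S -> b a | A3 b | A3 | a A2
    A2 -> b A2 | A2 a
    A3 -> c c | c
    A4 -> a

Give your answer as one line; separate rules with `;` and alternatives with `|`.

Generating nonterminals: {A3, A4, S}.
Reachable from S after that: {A3, S}.
Removed useless symbols: {A2, A4} and every production mentioning them.

S -> b a | A3 b | A3; A3 -> c c | c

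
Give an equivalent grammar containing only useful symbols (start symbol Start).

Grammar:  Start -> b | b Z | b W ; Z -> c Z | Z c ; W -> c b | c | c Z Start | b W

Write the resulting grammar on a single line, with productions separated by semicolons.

Start -> b | b W; W -> c b | c | b W

Generating nonterminals: {Start, W}.
Reachable from Start after that: {Start, W}.
Removed useless symbols: {Z} and every production mentioning them.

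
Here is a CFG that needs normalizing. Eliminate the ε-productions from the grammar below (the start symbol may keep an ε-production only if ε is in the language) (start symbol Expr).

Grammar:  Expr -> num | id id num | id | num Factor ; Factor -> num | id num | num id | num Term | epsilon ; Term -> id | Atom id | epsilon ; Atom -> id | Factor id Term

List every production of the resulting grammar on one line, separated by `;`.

Expr -> num | id id num | id | num Factor; Factor -> num | id num | num id | num Term; Term -> id | Atom id; Atom -> id | Factor id Term | Factor id | id Term

The nullable symbols are {Factor, Term}.
ε ∉ L(G), so no ε-production is kept.
Expand every rule over subsets of its nullable positions: Atom → Factor id Term gives Factor id Term | Factor id | id Term.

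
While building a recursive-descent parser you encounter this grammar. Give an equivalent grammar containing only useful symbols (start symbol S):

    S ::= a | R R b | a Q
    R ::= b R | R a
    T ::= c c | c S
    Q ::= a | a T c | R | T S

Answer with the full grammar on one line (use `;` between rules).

S ::= a | a Q; T ::= c c | c S; Q ::= a | a T c | T S

Generating nonterminals: {Q, S, T}.
Reachable from S after that: {Q, S, T}.
Removed useless symbols: {R} and every production mentioning them.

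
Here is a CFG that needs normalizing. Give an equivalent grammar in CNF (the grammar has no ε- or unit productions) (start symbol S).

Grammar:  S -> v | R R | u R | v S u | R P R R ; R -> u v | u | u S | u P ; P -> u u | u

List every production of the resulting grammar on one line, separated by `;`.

Introduce a nonterminal for each terminal appearing in a rule of length ≥ 2: X1 → u, X2 → v.
Binarize each right-hand side of length ≥ 3 by chaining fresh nonterminals (Y1, Y2, …): affected rules were S → X2 S X1; S → R P R R.

S -> v | R R | X1 R | X2 Y1 | R Y2; R -> X1 X2 | u | X1 S | X1 P; P -> X1 X1 | u; X1 -> u; X2 -> v; Y1 -> S X1; Y2 -> P Y3; Y3 -> R R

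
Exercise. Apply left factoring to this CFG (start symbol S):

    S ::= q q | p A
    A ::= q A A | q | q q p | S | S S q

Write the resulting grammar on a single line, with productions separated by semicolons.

A has alternatives sharing prefix 'q': factor to A → q A' with A' → A A | ε | q p.
A has alternatives sharing prefix 'S': factor to A → S A'' with A'' → ε | S q.

S ::= q q | p A; A ::= q A' | S A''; A' ::= A A | ε | q p; A'' ::= ε | S q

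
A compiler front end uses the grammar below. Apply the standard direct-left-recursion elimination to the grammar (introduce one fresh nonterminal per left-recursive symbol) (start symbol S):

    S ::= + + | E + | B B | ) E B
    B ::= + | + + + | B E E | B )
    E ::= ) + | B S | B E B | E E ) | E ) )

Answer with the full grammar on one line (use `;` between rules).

S ::= + + | E + | B B | ) E B; B ::= + B' | + + + B'; E ::= ) + E' | B S E' | B E B E'; B' ::= E E B' | ) B' | ε; E' ::= E ) E' | ) ) E' | ε

Directly left-recursive nonterminals: B, E.
For B: α = {E E, )}, β = {+, + + +}. Rewrite as B → β B' and B' → α B' | ε.
For E: α = {E ), ) )}, β = {) +, B S, B E B}. Rewrite as E → β E' and E' → α E' | ε.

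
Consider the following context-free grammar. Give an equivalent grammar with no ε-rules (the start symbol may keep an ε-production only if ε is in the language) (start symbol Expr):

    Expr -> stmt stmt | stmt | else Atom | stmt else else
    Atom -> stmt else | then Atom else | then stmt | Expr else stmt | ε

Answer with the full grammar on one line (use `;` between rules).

Nullable nonterminals: {Atom}.
ε ∉ L(G), so no ε-production is kept.
Expand every rule over subsets of its nullable positions: Expr → else Atom gives else Atom | else. Atom → then Atom else gives then Atom else | then else.

Expr -> stmt stmt | stmt | else Atom | else | stmt else else; Atom -> stmt else | then Atom else | then else | then stmt | Expr else stmt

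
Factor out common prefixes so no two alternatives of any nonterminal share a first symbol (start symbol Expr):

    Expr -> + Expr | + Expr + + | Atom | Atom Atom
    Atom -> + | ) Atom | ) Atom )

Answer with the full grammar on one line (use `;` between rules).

Expr has alternatives sharing prefix '+ Expr': factor to Expr → + Expr Expr1 with Expr1 → ε | + +.
Expr has alternatives sharing prefix 'Atom': factor to Expr → Atom Expr2 with Expr2 → ε | Atom.
Atom has alternatives sharing prefix ') Atom': factor to Atom → ) Atom Atom1 with Atom1 → ε | ).

Expr -> + Expr Expr1 | Atom Expr2; Atom -> + | ) Atom Atom1; Expr1 -> ε | + +; Expr2 -> ε | Atom; Atom1 -> ε | )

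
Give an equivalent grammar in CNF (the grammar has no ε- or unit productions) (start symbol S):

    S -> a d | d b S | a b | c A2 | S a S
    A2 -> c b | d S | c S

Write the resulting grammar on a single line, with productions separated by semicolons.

S -> X1 X2 | X2 Y1 | X1 X3 | X4 A2 | S Y2; A2 -> X4 X3 | X2 S | X4 S; X1 -> a; X2 -> d; X3 -> b; X4 -> c; Y1 -> X3 S; Y2 -> X1 S

Introduce a nonterminal for each terminal appearing in a rule of length ≥ 2: X1 → a, X2 → d, X3 → b, X4 → c.
Binarize each right-hand side of length ≥ 3 by chaining fresh nonterminals (Y1, Y2, …): affected rules were S → X2 X3 S; S → S X1 S.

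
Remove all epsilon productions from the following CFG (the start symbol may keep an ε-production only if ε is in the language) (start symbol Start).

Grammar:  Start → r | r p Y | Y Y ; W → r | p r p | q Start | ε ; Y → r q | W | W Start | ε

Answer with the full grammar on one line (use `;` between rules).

Start → r | r p Y | r p | Y Y | Y | ε; W → r | p r p | q Start | q; Y → r q | W | W Start | Start

Nullable set = {Start, W, Y}.
ε ∈ L(G) since Start is nullable, so keep Start → ε.
Expand every rule over subsets of its nullable positions: Start → r p Y gives r p Y | r p. Start → Y Y gives Y Y | Y. W → q Start gives q Start | q. Y → W Start gives W Start | Start.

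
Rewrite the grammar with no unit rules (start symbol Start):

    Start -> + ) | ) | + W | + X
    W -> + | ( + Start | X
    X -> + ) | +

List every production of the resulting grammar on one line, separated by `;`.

Unit pairs: W ⇒* {X}.
For each unit pair (A, B), copy every non-unit production of B to A, then drop all unit productions.

Start -> + ) | ) | + W | + X; W -> + ) | + | ( + Start; X -> + ) | +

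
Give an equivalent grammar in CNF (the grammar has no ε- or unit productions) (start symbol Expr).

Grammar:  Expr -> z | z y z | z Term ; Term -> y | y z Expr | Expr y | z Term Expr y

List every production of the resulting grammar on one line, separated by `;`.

Expr -> z | X1 Y1 | X1 Term; Term -> y | X2 Y2 | Expr X2 | X1 Y3; X1 -> z; X2 -> y; Y1 -> X2 X1; Y2 -> X1 Expr; Y3 -> Term Y4; Y4 -> Expr X2

Introduce a nonterminal for each terminal appearing in a rule of length ≥ 2: X1 → z, X2 → y.
Binarize each right-hand side of length ≥ 3 by chaining fresh nonterminals (Y1, Y2, …): affected rules were Expr → X1 X2 X1; Term → X2 X1 Expr; Term → X1 Term Expr X2.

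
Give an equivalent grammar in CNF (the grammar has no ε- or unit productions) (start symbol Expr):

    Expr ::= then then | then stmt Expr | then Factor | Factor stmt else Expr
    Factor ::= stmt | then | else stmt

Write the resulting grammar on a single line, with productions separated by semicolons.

Expr ::= X1 X1 | X1 Y1 | X1 Factor | Factor Y2; Factor ::= stmt | then | X3 X2; X1 ::= then; X2 ::= stmt; X3 ::= else; Y1 ::= X2 Expr; Y2 ::= X2 Y3; Y3 ::= X3 Expr

Introduce a nonterminal for each terminal appearing in a rule of length ≥ 2: X1 → then, X2 → stmt, X3 → else.
Binarize each right-hand side of length ≥ 3 by chaining fresh nonterminals (Y1, Y2, …): affected rules were Expr → X1 X2 Expr; Expr → Factor X2 X3 Expr.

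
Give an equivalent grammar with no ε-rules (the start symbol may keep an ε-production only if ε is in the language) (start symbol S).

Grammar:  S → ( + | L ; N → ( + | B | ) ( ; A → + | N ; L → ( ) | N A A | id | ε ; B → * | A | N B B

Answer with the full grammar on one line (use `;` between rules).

S → ( + | L | ε; N → ( + | B | ) (; A → + | N; L → ( ) | N A A | id; B → * | A | N B B

The nullable symbols are {L, S}.
ε ∈ L(G) since S is nullable, so keep S → ε.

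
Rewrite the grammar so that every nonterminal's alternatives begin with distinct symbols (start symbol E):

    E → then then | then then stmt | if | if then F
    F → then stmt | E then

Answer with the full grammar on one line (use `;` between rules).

E → then then E' | if E''; F → then stmt | E then; E' → ε | stmt; E'' → ε | then F

E has alternatives sharing prefix 'then then': factor to E → then then E' with E' → ε | stmt.
E has alternatives sharing prefix 'if': factor to E → if E'' with E'' → ε | then F.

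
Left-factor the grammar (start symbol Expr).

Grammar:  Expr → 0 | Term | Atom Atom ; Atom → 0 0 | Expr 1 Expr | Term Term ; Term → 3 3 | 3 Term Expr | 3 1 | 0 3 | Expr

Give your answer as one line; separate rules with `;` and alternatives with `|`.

Expr → 0 | Term | Atom Atom; Atom → 0 0 | Expr 1 Expr | Term Term; Term → 0 3 | Expr | 3 Term1; Term1 → 3 | Term Expr | 1

Term has alternatives sharing prefix '3': factor to Term → 3 Term1 with Term1 → 3 | Term Expr | 1.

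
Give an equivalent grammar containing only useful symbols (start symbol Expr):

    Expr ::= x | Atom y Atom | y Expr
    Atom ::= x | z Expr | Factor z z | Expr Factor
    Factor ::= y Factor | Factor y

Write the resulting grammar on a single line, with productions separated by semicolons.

Expr ::= x | Atom y Atom | y Expr; Atom ::= x | z Expr

Generating nonterminals: {Atom, Expr}.
Reachable from Expr after that: {Atom, Expr}.
Removed useless symbols: {Factor} and every production mentioning them.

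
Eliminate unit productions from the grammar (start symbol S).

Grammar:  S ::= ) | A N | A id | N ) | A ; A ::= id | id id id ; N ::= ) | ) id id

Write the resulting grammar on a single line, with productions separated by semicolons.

S ::= ) | A N | A id | N ) | id | id id id; A ::= id | id id id; N ::= ) | ) id id

Unit pairs: S ⇒* {A}.
Replace each nonterminal's rules with the union of the non-unit rules of every nonterminal it unit-derives.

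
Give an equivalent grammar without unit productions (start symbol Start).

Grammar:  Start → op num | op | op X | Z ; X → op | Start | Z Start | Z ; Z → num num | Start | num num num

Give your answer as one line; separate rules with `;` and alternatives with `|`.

Start → num num | num num num | op num | op | op X; X → num num | num num num | op num | op | op X | Z Start; Z → num num | num num num | op num | op | op X

Unit pairs: Start ⇒* {Z}; X ⇒* {Start, Z}; Z ⇒* {Start}.
For every A with A ⇒* B via unit rules, add B's non-unit alternatives to A; then delete every rule of the form X → Y.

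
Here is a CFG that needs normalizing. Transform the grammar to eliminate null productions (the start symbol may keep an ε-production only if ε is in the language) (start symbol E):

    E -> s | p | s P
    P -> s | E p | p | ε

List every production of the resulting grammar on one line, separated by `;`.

Nullable set = {P}.
ε ∉ L(G), so no ε-production is kept.

E -> s | p | s P; P -> s | E p | p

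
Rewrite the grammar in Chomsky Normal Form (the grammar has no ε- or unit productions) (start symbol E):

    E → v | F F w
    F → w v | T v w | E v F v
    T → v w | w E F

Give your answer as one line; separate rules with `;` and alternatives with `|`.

Introduce a nonterminal for each terminal appearing in a rule of length ≥ 2: X1 → w, X2 → v.
Binarize each right-hand side of length ≥ 3 by chaining fresh nonterminals (Y1, Y2, …): affected rules were E → F F X1; F → T X2 X1; F → E X2 F X2; T → X1 E F.

E → v | F Y1; F → X1 X2 | T Y2 | E Y3; T → X2 X1 | X1 Y5; X1 → w; X2 → v; Y1 → F X1; Y2 → X2 X1; Y3 → X2 Y4; Y4 → F X2; Y5 → E F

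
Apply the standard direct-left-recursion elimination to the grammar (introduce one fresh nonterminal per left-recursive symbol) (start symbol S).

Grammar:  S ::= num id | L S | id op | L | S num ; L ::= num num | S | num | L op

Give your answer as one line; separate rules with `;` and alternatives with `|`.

Left recursion appears on S, L.
For S: α = {num}, β = {num id, L S, id op, L}. Rewrite as S → β S' and S' → α S' | ε.
For L: α = {op}, β = {num num, S, num}. Rewrite as L → β L' and L' → α L' | ε.

S ::= num id S' | L S S' | id op S' | L S'; L ::= num num L' | S L' | num L'; S' ::= num S' | eps; L' ::= op L' | eps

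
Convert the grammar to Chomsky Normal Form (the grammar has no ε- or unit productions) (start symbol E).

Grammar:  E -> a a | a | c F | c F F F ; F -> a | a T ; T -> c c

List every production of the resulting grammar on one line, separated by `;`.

E -> X1 X1 | a | X2 F | X2 Y1; F -> a | X1 T; T -> X2 X2; X1 -> a; X2 -> c; Y1 -> F Y2; Y2 -> F F

Introduce a nonterminal for each terminal appearing in a rule of length ≥ 2: X1 → a, X2 → c.
Binarize each right-hand side of length ≥ 3 by chaining fresh nonterminals (Y1, Y2, …): affected rules were E → X2 F F F.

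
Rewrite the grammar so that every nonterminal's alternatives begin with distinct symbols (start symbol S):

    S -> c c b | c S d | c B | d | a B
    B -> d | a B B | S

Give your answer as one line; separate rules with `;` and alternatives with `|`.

S -> d | a B | c S'; B -> d | a B B | S; S' -> c b | S d | B

S has alternatives sharing prefix 'c': factor to S → c S' with S' → c b | S d | B.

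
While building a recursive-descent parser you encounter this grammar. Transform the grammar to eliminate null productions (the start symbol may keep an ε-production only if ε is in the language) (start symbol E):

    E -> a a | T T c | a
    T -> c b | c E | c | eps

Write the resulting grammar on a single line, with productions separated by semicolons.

E -> a a | T T c | T c | c | a; T -> c b | c E | c

The nullable symbols are {T}.
ε ∉ L(G), so no ε-production is kept.
Add the nullable-subset variants: E → T T c gives T T c | T c | c.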